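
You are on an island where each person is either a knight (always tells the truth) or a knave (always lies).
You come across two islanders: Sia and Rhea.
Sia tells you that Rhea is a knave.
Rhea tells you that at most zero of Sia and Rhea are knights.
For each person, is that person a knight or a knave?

Knights: Sia. Knaves: Rhea.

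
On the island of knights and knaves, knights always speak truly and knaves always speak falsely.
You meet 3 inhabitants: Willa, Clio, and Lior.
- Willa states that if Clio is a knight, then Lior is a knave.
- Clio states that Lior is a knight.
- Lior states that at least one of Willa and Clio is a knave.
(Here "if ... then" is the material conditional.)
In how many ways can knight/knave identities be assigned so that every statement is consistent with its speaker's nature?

1

Consistent assignments:
  Willa=knave, Clio=knight, Lior=knight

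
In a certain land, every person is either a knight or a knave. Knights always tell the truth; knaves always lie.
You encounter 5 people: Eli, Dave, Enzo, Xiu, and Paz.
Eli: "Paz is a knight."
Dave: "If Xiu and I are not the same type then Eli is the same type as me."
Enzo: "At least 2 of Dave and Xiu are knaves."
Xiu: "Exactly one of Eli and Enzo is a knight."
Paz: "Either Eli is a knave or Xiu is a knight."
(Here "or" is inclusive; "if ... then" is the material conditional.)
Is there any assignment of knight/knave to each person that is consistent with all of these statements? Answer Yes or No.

One consistent assignment: Eli=knight, Dave=knight, Enzo=knave, Xiu=knight, Paz=knight.

Yes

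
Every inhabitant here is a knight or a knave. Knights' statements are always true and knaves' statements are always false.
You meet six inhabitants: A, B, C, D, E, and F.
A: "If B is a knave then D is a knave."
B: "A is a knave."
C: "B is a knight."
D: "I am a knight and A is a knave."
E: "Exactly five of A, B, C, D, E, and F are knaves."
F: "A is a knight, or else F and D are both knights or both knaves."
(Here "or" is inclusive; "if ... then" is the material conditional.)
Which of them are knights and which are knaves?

A is a knight, B is a knave, C is a knave, D is a knave, E is a knave, and F is a knight.

As a knight, A's statement "if B is a knave then D is a knave" should be True; it is.
B is a knave, and the claim "A is a knave" is indeed false.
C is a knave, so "B is a knight" must be false — and it is.
D is a knave; "I am a knight and A is a knave" is false, as required.
E is a knave; "exactly five of A, B, C, D, E, and F are knaves" is false, as required.
F is a knight, and the claim "A is a knight, or else F and D are both knights or both knaves" is indeed True.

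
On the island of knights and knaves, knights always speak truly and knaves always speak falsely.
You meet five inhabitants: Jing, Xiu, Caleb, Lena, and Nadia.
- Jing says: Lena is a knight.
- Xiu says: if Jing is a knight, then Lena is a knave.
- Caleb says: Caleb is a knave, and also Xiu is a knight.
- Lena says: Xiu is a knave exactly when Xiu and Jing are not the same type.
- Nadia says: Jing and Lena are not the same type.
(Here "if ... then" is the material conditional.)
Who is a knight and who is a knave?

Knights: Jing and Lena. Knaves: Xiu, Caleb, and Nadia.

Suppose Jing is a knave. Then Jing's statement "Lena is a knight" would have to be false. Checking the 16 ways to assign the others, none is consistent with every speaker.
(For instance, with Xiu=knave, Caleb=knave, Lena=knight, Nadia=knave, Jing's claim "Lena is a knight" comes out true where it would need to be false.)
So Jing must be a knight, making "Lena is a knight" true. Taking Jing=knight, Xiu=knave, Caleb=knave, Lena=knight, Nadia=knave, each remaining statement checks out:
  Xiu (knave): "if Jing is a knight, then Lena is a knave" — false. ✓
  Caleb (knave): "Caleb is a knave, and also Xiu is a knight" — false. ✓
  Lena (knight): "Xiu is a knave exactly when Xiu and Jing are not the same type" — true. ✓
  Nadia (knave): "Jing and Lena are not the same type" — false. ✓
This is the unique consistent assignment.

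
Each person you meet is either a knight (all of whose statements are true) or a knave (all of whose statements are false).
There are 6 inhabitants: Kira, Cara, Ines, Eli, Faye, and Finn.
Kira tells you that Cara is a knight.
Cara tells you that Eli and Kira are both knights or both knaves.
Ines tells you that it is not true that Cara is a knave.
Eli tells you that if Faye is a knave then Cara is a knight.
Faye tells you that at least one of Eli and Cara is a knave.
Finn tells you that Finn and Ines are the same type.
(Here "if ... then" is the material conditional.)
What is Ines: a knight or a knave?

Consistent assignments: {Kira=knight, Cara=knight, Ines=knight, Eli=knight, Faye=knave, Finn=knight}; {Kira=knight, Cara=knight, Ines=knight, Eli=knight, Faye=knave, Finn=knave}
In every consistent assignment, Ines is a knight.

Ines is a knight.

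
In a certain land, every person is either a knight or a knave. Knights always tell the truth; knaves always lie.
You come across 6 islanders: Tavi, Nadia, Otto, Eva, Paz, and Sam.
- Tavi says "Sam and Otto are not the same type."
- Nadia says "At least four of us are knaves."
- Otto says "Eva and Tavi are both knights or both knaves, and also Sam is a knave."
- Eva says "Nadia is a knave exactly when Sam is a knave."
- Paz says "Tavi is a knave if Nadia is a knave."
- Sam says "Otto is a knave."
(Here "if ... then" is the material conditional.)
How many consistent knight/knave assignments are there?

1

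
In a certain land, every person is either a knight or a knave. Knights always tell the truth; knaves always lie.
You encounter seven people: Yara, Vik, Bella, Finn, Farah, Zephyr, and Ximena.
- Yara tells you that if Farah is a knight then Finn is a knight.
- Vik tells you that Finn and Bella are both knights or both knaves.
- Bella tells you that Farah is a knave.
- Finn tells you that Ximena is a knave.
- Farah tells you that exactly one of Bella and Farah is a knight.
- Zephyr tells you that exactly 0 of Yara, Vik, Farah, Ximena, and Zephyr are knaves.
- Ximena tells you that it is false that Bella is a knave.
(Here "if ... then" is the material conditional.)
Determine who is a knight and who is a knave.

Yara is a knight, Vik is a knave, Bella is a knave, Finn is a knight, Farah is a knight, Zephyr is a knave, and Ximena is a knave.

Since Yara is a knight, "if Farah is a knight then Finn is a knight" needs to be true, which holds.
Vik (knave): "Finn and Bella are both knights or both knaves" — False. ✓
As a knave, Bella's statement "Farah is a knave" should be False; it is.
Since Finn is a knight, "Ximena is a knave" needs to be true, which holds.
As a knight, Farah's statement "exactly one of Bella and Farah is a knight" should be true; it is.
Zephyr is a knave, so "exactly 0 of Yara, Vik, Farah, Ximena, and Zephyr are knaves" must be False — and it is.
As a knave, Ximena's statement "it is false that Bella is a knave" should be False; it is.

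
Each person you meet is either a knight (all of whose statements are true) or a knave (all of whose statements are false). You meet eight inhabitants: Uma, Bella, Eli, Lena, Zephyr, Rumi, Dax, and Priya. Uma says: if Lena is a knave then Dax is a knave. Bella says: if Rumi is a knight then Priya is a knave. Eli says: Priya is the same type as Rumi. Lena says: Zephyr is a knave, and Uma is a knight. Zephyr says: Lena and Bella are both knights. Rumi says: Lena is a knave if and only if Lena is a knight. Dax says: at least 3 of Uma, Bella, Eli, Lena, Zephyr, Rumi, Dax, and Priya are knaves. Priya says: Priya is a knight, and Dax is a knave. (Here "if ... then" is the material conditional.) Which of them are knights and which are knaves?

Uma is a knave, Bella is a knight, Eli is a knight, Lena is a knave, Zephyr is a knave, Rumi is a knave, Dax is a knight, and Priya is a knave.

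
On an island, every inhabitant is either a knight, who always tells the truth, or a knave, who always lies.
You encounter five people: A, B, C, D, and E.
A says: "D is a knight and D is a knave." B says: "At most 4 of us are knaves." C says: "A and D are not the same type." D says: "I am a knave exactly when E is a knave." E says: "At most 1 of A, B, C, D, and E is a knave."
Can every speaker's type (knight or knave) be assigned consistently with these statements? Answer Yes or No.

Yes

One consistent assignment: A=knave, B=knight, C=knight, D=knight, E=knight.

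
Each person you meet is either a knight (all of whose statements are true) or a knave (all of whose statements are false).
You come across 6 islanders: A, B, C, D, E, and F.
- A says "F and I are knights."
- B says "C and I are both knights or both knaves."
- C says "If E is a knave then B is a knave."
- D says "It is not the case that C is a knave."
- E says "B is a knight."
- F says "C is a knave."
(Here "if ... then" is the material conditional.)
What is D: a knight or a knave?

Consistent assignments: {A=knave, B=knight, C=knight, D=knight, E=knight, F=knave}; {A=knave, B=knave, C=knight, D=knight, E=knave, F=knave}
In every consistent assignment, D is a knight.

D is a knight.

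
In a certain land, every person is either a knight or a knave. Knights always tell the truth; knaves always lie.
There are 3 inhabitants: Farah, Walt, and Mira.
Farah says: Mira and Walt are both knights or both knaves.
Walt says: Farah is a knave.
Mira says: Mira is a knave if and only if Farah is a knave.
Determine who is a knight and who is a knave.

Farah is a knight, Walt is a knave, and Mira is a knave.

Farah is a knight, so "Mira and Walt are both knights or both knaves" must be true — and it is.
Since Walt is a knave, "Farah is a knave" needs to be false, which holds.
Mira is a knave, so "Mira is a knave if and only if Farah is a knave" must be false — and it is.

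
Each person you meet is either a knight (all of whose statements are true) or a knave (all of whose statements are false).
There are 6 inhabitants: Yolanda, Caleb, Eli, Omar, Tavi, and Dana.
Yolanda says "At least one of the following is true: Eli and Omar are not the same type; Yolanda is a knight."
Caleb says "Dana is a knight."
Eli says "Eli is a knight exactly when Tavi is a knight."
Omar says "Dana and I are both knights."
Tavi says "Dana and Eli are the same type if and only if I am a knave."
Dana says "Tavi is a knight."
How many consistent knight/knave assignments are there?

3

Consistent assignments:
  Yolanda=knight, Caleb=knight, Eli=knave, Omar=knight, Tavi=knight, Dana=knight
  Yolanda=knight, Caleb=knight, Eli=knave, Omar=knave, Tavi=knight, Dana=knight
  Yolanda=knave, Caleb=knight, Eli=knave, Omar=knave, Tavi=knight, Dana=knight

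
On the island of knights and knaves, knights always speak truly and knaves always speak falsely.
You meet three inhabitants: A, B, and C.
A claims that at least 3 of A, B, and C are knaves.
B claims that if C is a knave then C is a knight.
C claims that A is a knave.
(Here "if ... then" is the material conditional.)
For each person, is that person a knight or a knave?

Suppose A is a knight. Then A's statement "at least 3 of A, B, and C are knaves" would have to be true. Checking the 4 ways to assign the others, none is consistent with every speaker.
(For instance, with B=knight, C=knight, A's claim "at least 3 of A, B, and C are knaves" comes out false where it would need to be true.)
So A must be a knave, making "at least 3 of A, B, and C are knaves" false. Taking A=knave, B=knight, C=knight, each remaining statement checks out:
  B (knight): "if C is a knave then C is a knight" — true. ✓
  C (knight): "A is a knave" — true. ✓
This is the unique consistent assignment.

A is a knave, B is a knight, and C is a knight.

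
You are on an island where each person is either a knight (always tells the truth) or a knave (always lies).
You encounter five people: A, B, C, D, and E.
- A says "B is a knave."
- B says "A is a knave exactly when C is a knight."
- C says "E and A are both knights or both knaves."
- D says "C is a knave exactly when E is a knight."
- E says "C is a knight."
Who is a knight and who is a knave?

A is a knight, B is a knave, C is a knight, D is a knave, and E is a knight.

A is a knight, and the claim "B is a knave" is indeed true.
B is a knave; "A is a knave exactly when C is a knight" is false, as required.
C is a knight, and the claim "E and A are both knights or both knaves" is indeed true.
D is a knave, and the claim "C is a knave exactly when E is a knight" is indeed false.
E is a knight, and the claim "C is a knight" is indeed true.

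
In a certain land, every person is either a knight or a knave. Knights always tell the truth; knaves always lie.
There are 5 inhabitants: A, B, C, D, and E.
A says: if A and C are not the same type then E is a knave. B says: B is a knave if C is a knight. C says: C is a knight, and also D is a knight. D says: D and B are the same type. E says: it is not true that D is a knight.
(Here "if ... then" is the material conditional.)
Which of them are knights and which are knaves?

A is a knight, B is a knight, C is a knave, D is a knight, and E is a knave.

Since A is a knight, "if A and C are not the same type then E is a knave" needs to be True, which holds.
B is a knight, and the claim "B is a knave if C is a knight" is indeed True.
C is a knave; "C is a knight, and also D is a knight" is False, as required.
D is a knight; "D and B are the same type" is True, as required.
E is a knave, so "it is not true that D is a knight" must be False — and it is.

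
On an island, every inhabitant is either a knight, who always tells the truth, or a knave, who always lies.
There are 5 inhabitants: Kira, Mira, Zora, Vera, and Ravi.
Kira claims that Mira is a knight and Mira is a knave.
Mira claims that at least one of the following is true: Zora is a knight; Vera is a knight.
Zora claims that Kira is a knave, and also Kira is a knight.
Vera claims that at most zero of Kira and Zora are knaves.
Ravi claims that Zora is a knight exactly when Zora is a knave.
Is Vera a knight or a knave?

Vera is a knave.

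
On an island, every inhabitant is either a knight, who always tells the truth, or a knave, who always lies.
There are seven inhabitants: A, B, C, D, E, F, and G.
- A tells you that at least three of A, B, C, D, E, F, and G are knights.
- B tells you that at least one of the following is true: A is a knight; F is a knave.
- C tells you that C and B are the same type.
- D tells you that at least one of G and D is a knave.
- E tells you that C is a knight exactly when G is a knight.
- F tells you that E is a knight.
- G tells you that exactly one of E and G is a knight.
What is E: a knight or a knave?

E is a knave.

Consistent assignments: {A=knight, B=knight, C=knight, D=knight, E=knave, F=knave, G=knave}
In every consistent assignment, E is a knave.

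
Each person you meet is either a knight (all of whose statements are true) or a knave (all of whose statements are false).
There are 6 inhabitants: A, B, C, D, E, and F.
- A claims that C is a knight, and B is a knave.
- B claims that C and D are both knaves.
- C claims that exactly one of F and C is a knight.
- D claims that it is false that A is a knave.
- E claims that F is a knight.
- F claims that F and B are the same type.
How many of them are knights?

1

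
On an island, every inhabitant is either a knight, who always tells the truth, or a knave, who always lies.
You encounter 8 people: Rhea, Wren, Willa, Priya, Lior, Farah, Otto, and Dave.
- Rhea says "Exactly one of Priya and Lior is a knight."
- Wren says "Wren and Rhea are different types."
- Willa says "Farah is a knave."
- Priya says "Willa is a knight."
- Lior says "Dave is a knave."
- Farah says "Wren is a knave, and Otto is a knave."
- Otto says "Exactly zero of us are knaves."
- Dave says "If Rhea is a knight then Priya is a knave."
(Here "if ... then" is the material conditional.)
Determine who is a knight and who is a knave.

Knights: Farah and Dave. Knaves: Rhea, Wren, Willa, Priya, Lior, and Otto.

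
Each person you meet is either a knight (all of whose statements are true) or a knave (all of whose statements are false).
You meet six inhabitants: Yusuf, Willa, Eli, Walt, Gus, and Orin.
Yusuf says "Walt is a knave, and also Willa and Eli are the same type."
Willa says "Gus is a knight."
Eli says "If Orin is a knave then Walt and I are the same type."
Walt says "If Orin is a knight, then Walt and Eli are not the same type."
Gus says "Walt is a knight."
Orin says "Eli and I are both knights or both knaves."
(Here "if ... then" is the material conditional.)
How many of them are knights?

The unique consistent assignment is Yusuf=knave, Willa=knight, Eli=knight, Walt=knight, Gus=knight, Orin=knave.
That has 4 knights.

4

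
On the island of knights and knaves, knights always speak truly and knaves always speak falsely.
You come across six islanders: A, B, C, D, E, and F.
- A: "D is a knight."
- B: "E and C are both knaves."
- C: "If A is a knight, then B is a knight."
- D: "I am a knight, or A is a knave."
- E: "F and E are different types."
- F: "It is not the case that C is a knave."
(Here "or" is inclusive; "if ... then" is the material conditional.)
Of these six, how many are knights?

The unique consistent assignment is A=knight, B=knave, C=knave, D=knight, E=knight, F=knave.
That has 3 knights.

3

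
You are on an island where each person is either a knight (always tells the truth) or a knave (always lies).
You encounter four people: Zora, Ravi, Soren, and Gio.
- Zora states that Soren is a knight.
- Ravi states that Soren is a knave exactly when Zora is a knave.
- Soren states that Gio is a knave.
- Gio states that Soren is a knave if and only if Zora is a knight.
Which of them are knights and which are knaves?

Zora (knight): "Soren is a knight" — true. ✓
Ravi is a knight, so "Soren is a knave exactly when Zora is a knave" must be true — and it is.
Soren (knight): "Gio is a knave" — true. ✓
As a knave, Gio's statement "Soren is a knave if and only if Zora is a knight" should be False; it is.

Zora is a knight, Ravi is a knight, Soren is a knight, and Gio is a knave.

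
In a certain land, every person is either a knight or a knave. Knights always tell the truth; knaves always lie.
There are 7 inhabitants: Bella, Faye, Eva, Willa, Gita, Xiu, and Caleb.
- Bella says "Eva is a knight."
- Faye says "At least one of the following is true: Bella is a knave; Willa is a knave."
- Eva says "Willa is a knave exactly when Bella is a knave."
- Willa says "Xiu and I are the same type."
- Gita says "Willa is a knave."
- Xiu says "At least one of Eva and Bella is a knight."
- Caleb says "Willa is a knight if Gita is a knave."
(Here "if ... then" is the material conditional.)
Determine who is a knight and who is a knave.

Bella is a knight, Faye is a knave, Eva is a knight, Willa is a knight, Gita is a knave, Xiu is a knight, and Caleb is a knight.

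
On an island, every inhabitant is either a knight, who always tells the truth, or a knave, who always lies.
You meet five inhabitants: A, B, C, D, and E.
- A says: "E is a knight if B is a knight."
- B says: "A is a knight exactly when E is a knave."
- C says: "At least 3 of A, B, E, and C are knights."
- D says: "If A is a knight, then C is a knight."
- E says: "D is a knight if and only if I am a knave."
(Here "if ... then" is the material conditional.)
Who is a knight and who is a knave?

A is a knight, B is a knave, C is a knave, D is a knave, and E is a knight.

Suppose A is a knave. Then A's statement "E is a knight if B is a knight" would have to be false. Checking the 16 ways to assign the others, none is consistent with every speaker.
(For instance, with B=knave, C=knave, D=knave, E=knight, A's claim "E is a knight if B is a knight" comes out true where it would need to be false.)
So A must be a knight, making "E is a knight if B is a knight" true. Taking A=knight, B=knave, C=knave, D=knave, E=knight, each remaining statement checks out:
  B (knave): "A is a knight exactly when E is a knave" — false. ✓
  C (knave): "at least 3 of A, B, E, and C are knights" — false. ✓
  D (knave): "if A is a knight, then C is a knight" — false. ✓
  E (knight): "D is a knight if and only if I am a knave" — true. ✓
This is the unique consistent assignment.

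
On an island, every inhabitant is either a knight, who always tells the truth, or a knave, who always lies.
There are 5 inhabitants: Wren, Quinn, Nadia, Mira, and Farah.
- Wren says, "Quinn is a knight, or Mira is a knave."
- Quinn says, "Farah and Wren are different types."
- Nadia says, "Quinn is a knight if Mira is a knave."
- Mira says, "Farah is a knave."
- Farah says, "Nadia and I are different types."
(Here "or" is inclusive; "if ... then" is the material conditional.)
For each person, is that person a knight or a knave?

As a knight, Wren's statement "Quinn is a knight, or Mira is a knave" should be true; it is.
Quinn is a knave; "Farah and Wren are different types" is False, as required.
Nadia is a knave; "Quinn is a knight if Mira is a knave" is False, as required.
Mira is a knave, and the claim "Farah is a knave" is indeed False.
Farah is a knight, and the claim "Nadia and I are different types" is indeed true.

Wren is a knight, Quinn is a knave, Nadia is a knave, Mira is a knave, and Farah is a knight.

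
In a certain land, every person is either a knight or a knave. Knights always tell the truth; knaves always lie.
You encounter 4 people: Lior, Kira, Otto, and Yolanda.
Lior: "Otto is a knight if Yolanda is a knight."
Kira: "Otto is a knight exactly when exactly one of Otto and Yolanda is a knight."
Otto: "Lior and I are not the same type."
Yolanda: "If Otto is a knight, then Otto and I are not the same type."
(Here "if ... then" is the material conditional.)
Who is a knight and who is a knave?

Lior is a knave, Kira is a knave, Otto is a knave, and Yolanda is a knight.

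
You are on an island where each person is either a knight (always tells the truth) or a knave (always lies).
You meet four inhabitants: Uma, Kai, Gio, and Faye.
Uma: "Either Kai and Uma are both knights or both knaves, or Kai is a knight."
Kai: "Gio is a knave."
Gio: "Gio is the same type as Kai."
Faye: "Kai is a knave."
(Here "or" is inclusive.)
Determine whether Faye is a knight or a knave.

Faye is a knave.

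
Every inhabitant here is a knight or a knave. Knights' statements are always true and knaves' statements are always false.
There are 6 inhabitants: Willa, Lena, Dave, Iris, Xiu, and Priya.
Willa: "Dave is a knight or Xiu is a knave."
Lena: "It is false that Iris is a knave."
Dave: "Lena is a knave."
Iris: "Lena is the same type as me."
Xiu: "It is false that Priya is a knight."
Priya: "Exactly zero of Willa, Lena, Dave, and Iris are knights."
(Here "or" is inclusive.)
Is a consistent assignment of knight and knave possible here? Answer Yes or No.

Yes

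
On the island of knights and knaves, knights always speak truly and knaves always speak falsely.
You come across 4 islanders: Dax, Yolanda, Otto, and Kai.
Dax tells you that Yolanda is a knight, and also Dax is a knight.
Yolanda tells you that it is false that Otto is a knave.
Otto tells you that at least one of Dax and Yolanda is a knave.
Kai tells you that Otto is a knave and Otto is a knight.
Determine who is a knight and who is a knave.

Dax is a knave; "Yolanda is a knight, and also Dax is a knight" is False, as required.
As a knight, Yolanda's statement "it is false that Otto is a knave" should be true; it is.
Otto (knight): "at least one of Dax and Yolanda is a knave" — true. ✓
As a knave, Kai's statement "Otto is a knave and Otto is a knight" should be False; it is.

Dax is a knave, Yolanda is a knight, Otto is a knight, and Kai is a knave.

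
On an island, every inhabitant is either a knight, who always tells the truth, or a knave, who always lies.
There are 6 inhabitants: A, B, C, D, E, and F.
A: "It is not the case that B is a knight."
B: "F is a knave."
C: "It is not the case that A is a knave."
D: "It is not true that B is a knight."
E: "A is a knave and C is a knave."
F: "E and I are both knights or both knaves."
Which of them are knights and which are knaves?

A is a knave, B is a knight, C is a knave, D is a knave, E is a knight, and F is a knave.

A is a knave, and the claim "it is not the case that B is a knight" is indeed false.
B is a knight; "F is a knave" is true, as required.
C is a knave, and the claim "it is not the case that A is a knave" is indeed false.
Since D is a knave, "it is not true that B is a knight" needs to be false, which holds.
E is a knight; "A is a knave and C is a knave" is true, as required.
As a knave, F's statement "E and I are both knights or both knaves" should be false; it is.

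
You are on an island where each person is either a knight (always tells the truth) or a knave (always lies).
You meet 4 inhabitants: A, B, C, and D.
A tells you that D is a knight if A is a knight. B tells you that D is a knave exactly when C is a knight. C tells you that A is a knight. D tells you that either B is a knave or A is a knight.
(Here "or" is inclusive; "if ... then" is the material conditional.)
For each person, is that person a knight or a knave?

A is a knight, B is a knave, C is a knight, and D is a knight.

Since A is a knight, "D is a knight if A is a knight" needs to be True, which holds.
Since B is a knave, "D is a knave exactly when C is a knight" needs to be false, which holds.
C is a knight, so "A is a knight" must be True — and it is.
Since D is a knight, "either B is a knave or A is a knight" needs to be True, which holds.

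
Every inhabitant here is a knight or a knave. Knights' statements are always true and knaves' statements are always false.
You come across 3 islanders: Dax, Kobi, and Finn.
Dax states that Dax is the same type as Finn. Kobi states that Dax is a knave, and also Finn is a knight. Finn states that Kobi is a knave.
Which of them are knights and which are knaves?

Dax is a knight, so "Dax is the same type as Finn" must be true — and it is.
As a knave, Kobi's statement "Dax is a knave, and also Finn is a knight" should be false; it is.
Finn is a knight; "Kobi is a knave" is true, as required.

Dax is a knight, Kobi is a knave, and Finn is a knight.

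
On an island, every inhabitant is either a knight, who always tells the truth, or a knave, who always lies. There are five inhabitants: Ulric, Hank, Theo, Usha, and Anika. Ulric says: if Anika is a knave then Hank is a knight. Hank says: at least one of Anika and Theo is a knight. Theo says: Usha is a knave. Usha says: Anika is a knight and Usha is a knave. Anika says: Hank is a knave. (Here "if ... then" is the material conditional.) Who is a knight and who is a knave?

Ulric is a knight, Hank is a knight, Theo is a knight, Usha is a knave, and Anika is a knave.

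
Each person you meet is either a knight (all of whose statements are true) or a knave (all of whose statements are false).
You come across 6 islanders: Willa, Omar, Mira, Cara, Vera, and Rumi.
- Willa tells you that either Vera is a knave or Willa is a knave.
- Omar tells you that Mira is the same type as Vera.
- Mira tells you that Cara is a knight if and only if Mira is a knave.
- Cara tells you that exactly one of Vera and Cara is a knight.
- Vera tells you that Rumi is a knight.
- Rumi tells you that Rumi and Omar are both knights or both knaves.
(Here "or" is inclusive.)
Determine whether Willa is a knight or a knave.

Willa is a knight.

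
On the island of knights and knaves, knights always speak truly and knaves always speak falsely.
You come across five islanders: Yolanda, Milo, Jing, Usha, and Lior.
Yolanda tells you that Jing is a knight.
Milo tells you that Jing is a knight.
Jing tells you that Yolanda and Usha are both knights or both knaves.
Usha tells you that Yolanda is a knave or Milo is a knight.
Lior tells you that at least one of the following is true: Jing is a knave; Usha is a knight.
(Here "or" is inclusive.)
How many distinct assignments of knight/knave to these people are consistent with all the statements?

2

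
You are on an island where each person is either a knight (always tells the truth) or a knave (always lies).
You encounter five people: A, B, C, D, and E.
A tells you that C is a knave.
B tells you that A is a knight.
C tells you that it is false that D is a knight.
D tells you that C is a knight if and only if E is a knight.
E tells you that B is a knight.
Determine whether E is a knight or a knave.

E is a knave.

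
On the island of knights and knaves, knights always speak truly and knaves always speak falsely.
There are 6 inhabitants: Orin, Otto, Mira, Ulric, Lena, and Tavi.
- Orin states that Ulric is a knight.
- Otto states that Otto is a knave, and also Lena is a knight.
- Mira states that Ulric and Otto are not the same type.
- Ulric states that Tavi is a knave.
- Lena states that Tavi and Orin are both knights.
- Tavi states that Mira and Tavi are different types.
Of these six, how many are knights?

1

The unique consistent assignment is Orin=knave, Otto=knave, Mira=knave, Ulric=knave, Lena=knave, Tavi=knight.
That has 1 knight.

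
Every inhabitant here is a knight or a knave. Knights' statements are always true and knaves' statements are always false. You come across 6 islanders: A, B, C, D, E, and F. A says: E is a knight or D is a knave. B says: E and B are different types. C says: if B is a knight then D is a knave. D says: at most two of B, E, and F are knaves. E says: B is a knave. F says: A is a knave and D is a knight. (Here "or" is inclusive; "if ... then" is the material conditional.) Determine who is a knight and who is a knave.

A is a knave, B is a knight, C is a knave, D is a knight, E is a knave, and F is a knight.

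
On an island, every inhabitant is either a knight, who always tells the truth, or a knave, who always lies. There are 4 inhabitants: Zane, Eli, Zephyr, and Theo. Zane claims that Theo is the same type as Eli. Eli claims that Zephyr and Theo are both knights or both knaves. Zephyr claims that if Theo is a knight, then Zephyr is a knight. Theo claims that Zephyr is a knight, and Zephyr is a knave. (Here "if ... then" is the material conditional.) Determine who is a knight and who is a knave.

Zane is a knight, Eli is a knave, Zephyr is a knight, and Theo is a knave.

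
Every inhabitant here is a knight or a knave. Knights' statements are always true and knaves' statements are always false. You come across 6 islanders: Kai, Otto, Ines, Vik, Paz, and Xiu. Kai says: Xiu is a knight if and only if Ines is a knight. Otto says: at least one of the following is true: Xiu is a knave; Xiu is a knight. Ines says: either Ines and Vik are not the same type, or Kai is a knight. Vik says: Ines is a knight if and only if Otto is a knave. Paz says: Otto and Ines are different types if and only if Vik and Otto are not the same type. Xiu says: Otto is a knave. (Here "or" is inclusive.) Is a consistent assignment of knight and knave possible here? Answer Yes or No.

Yes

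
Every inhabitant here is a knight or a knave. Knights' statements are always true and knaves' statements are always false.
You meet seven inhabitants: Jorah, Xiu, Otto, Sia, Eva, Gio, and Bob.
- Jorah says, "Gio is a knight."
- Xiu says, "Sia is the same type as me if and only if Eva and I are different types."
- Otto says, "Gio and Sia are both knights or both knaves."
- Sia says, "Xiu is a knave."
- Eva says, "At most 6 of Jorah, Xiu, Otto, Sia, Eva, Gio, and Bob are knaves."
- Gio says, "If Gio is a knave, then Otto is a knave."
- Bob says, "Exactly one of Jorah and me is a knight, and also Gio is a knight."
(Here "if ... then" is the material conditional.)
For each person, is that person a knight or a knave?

Knights: Xiu, Otto, and Eva. Knaves: Jorah, Sia, Gio, and Bob.

Jorah (knave): "Gio is a knight" — False. ✓
Xiu is a knight, and the claim "Sia is the same type as me if and only if Eva and I are different types" is indeed true.
Since Otto is a knight, "Gio and Sia are both knights or both knaves" needs to be true, which holds.
Sia is a knave, and the claim "Xiu is a knave" is indeed False.
As a knight, Eva's statement "at most 6 of Jorah, Xiu, Otto, Sia, Eva, Gio, and Bob are knaves" should be true; it is.
Since Gio is a knave, "if Gio is a knave, then Otto is a knave" needs to be False, which holds.
Since Bob is a knave, "exactly one of Jorah and me is a knight, and also Gio is a knight" needs to be False, which holds.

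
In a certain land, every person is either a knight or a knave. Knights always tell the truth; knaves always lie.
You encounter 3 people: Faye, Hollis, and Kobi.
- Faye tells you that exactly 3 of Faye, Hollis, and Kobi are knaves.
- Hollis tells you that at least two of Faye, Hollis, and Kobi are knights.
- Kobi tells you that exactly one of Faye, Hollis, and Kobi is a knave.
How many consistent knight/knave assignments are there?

Consistent assignments:
  Faye=knave, Hollis=knight, Kobi=knight

1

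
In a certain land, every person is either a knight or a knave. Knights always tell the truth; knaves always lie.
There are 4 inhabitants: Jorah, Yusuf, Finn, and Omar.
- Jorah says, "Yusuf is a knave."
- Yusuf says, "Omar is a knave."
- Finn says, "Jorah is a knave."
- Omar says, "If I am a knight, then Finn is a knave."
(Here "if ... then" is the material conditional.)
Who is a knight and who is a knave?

Since Jorah is a knight, "Yusuf is a knave" needs to be True, which holds.
Yusuf (knave): "Omar is a knave" — false. ✓
Finn is a knave, and the claim "Jorah is a knave" is indeed false.
Omar is a knight; "if I am a knight, then Finn is a knave" is True, as required.

Knights: Jorah and Omar. Knaves: Yusuf and Finn.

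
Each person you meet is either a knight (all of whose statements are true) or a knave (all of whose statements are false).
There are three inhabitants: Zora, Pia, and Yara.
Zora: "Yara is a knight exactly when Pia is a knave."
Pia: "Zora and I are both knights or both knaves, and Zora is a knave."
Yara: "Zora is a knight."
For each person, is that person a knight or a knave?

Since Zora is a knight, "Yara is a knight exactly when Pia is a knave" needs to be true, which holds.
Pia is a knave, and the claim "Zora and I are both knights or both knaves, and Zora is a knave" is indeed false.
As a knight, Yara's statement "Zora is a knight" should be true; it is.

Zora is a knight, Pia is a knave, and Yara is a knight.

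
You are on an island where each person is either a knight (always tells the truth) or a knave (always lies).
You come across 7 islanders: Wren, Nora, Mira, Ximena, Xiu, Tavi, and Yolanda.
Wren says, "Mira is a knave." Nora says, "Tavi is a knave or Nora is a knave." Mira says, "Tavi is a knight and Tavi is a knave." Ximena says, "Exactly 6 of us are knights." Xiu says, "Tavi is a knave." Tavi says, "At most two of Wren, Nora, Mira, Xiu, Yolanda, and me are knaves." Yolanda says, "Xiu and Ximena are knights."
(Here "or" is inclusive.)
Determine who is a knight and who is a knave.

Wren is a knight, Nora is a knight, Mira is a knave, Ximena is a knave, Xiu is a knight, Tavi is a knave, and Yolanda is a knave.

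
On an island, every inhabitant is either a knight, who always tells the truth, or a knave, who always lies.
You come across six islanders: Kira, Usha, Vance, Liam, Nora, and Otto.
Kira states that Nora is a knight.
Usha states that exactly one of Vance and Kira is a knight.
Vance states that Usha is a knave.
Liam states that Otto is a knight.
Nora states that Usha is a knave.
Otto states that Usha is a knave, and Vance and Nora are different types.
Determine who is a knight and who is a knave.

Kira is a knight, Usha is a knave, Vance is a knight, Liam is a knave, Nora is a knight, and Otto is a knave.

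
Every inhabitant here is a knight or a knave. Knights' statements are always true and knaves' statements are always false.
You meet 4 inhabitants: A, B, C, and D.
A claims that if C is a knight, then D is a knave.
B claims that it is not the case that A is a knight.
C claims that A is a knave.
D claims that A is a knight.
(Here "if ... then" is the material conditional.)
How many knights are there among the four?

2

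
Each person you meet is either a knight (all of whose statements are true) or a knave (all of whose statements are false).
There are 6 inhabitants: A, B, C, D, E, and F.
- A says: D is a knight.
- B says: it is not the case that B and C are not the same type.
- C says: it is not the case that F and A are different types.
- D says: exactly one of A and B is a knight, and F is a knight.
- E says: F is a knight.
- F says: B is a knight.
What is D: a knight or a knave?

Consistent assignments: {A=knave, B=knave, C=knight, D=knave, E=knave, F=knave}
In every consistent assignment, D is a knave.

D is a knave.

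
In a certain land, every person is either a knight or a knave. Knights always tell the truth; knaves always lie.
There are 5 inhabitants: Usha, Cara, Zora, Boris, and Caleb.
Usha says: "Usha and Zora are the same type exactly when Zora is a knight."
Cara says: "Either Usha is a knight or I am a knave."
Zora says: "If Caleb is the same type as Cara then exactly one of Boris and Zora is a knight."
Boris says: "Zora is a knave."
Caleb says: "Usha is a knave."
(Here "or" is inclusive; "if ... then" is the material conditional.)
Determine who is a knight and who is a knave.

Usha is a knight, Cara is a knight, Zora is a knight, Boris is a knave, and Caleb is a knave.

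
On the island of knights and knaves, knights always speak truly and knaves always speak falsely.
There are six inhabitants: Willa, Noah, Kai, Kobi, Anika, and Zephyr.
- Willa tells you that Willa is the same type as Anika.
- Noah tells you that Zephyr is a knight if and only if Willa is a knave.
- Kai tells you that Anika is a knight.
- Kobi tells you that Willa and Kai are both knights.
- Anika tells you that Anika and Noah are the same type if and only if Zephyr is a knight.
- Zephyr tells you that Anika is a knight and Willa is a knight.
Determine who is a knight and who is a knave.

Knights: Kai and Anika. Knaves: Willa, Noah, Kobi, and Zephyr.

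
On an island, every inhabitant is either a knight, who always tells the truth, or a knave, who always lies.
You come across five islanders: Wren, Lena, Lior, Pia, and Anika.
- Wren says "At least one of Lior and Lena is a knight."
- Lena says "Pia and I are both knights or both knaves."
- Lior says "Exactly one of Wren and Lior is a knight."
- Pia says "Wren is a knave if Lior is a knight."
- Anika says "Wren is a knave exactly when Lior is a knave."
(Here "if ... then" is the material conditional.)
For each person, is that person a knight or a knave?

Wren is a knave, and the claim "at least one of Lior and Lena is a knight" is indeed false.
Lena (knave): "Pia and I are both knights or both knaves" — false. ✓
Lior (knave): "exactly one of Wren and Lior is a knight" — false. ✓
Pia (knight): "Wren is a knave if Lior is a knight" — True. ✓
Anika is a knight; "Wren is a knave exactly when Lior is a knave" is True, as required.

Wren is a knave, Lena is a knave, Lior is a knave, Pia is a knight, and Anika is a knight.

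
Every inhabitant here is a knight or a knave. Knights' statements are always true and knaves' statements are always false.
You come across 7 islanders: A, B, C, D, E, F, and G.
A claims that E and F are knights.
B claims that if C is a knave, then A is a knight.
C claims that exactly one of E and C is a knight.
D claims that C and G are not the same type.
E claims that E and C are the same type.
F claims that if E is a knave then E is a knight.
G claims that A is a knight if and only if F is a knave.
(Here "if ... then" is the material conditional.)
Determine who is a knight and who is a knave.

Knights: B, C, and D. Knaves: A, E, F, and G.

A is a knave; "E and F are knights" is False, as required.
Since B is a knight, "if C is a knave, then A is a knight" needs to be True, which holds.
C is a knight, and the claim "exactly one of E and C is a knight" is indeed True.
D is a knight, and the claim "C and G are not the same type" is indeed True.
E is a knave, and the claim "E and C are the same type" is indeed False.
Since F is a knave, "if E is a knave then E is a knight" needs to be False, which holds.
G is a knave, so "A is a knight if and only if F is a knave" must be False — and it is.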